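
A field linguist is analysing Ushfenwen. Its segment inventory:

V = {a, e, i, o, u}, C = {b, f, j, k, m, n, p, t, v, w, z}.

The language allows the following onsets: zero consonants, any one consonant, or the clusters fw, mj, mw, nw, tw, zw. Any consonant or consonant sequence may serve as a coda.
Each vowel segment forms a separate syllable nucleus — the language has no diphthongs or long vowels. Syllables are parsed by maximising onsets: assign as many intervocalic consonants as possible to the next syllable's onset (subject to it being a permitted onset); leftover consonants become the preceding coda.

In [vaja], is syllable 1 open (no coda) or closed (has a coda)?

Nuclei (vowels): a, a → 2 syllables.
/a…a/ gap (V1→V2): /j/ → onset of the next syllable (single consonants are always licit onsets).
Putting it together: va.ja.
Syllable 1 is /va/; it ends in its nucleus with no coda, so it is open.

open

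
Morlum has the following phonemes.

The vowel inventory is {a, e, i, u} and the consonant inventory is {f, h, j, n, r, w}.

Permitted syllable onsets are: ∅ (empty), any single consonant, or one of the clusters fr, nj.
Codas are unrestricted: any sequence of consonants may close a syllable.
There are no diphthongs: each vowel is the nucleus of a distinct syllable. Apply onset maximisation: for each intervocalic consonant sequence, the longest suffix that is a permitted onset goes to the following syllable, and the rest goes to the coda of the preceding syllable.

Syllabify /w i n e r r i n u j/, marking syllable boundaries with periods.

wi.ner.ri.nuj

The vowels are i, e, i, u — 4 nuclei, so 4 syllables.
σ1/σ2 boundary: just /n/ — single C goes to the following onset.
σ2/σ3 boundary: /rr/ splits as /r/ + /r/ (/r/ is the longest suffix that is a licit onset).
σ3/σ4 boundary: /n/ is a single consonant, so it becomes the next onset.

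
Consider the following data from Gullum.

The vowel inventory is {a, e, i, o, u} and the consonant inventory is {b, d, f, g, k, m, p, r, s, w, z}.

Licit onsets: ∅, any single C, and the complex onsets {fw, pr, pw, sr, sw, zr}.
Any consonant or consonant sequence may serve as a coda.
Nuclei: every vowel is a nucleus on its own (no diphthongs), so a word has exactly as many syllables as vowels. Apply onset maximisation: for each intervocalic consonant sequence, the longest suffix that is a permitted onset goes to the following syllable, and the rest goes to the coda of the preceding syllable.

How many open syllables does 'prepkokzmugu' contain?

2

Nuclei (vowels): e, o, u, u → 4 syllables.
Between /e/ (V1) and /o/ (V2): /pk/; trying suffixes from longest down, /k/ is the first permitted one, so coda /p/ | onset /k/.
Between /o/ (V2) and /u/ (V3): cluster /kzm/ — the longest permitted-onset suffix is /m/; onset = /m/, preceding coda = /kz/.
Between /u/ (V3) and /u/ (V4): /g/ is a single consonant, so it becomes the next onset.
Syllabification: prep.kokz.mu.gu.
Classifying each syllable: /prep/ (closed), /kokz/ (closed), /mu/ (open), /gu/ (open).
Open syllables: 2.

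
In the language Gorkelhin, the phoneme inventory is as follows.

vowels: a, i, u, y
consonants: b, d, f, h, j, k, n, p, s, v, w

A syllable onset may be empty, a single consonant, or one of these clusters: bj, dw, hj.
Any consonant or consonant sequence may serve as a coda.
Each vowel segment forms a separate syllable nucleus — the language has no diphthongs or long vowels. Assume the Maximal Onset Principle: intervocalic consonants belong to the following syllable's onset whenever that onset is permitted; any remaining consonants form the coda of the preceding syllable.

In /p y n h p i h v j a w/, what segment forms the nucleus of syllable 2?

i

Vowels present: y, i, a; each is a nucleus, giving 3 syllables.
The second nucleus (vowel 2 from the left) is /i/.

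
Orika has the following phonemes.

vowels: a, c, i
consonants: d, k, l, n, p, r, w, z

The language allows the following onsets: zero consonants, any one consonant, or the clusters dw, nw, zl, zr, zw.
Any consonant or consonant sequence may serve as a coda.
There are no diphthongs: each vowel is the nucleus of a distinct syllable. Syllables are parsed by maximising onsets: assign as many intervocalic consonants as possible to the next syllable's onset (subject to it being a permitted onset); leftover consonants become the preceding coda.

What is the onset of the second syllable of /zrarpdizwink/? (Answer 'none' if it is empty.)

Nuclei (vowels): a, i, i → 3 syllables.
V1 /a/ – V2 /i/: /rpd/; trying suffixes from longest down, /d/ is the first permitted one, so coda /rp/ | onset /d/.
V2 /i/ – V3 /i/: /zw/ is a licit onset in full, so it all attaches to the next syllable.
Result: zrarp.di.zwink.
Syllable 2 is /di/: onset /d/, nucleus /i/, coda ∅.

d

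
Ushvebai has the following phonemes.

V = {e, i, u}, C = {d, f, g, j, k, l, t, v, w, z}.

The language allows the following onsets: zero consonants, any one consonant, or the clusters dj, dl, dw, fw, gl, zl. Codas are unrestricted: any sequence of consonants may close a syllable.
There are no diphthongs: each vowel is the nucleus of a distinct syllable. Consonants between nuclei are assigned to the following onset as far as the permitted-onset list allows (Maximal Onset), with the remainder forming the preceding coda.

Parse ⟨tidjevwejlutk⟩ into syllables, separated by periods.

Nuclei (vowels): i, e, e, u → 4 syllables.
σ1/σ2 boundary: cluster /dj/ — /dj/ is itself a permitted onset, so the whole cluster goes right; preceding coda = ∅.
σ2/σ3 boundary: /vw/; trying suffixes from longest down, /w/ is the first permitted one, so coda /v/ | onset /w/.
σ3/σ4 boundary: /jl/ splits as /j/ + /l/ (/l/ is the longest suffix that is a licit onset).

ti.djev.wej.lutk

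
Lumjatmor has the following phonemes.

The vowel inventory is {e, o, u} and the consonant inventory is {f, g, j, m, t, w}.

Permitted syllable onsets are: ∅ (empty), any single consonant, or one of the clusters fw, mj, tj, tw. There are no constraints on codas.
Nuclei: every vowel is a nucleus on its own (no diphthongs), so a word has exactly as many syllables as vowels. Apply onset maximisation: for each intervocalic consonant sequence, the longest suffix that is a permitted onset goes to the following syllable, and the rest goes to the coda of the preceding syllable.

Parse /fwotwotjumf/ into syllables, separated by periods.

The vowels are o, o, u — 3 nuclei, so 3 syllables.
V1 /o/ – V2 /o/: cluster /tw/ — /tw/ is itself a permitted onset, so the whole cluster goes right; preceding coda = ∅.
V2 /o/ – V3 /u/: cluster /tj/ — /tj/ is itself a permitted onset, so the whole cluster goes right; preceding coda = ∅.

fwo.two.tjumf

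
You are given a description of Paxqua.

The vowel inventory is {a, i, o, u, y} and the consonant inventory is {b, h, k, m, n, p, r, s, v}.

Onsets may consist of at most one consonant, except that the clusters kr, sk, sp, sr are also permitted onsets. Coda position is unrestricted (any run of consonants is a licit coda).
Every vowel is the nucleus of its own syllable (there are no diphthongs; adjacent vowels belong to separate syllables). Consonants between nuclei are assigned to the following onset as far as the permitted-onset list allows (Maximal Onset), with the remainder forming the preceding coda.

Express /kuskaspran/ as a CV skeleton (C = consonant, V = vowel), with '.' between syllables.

CV.CCVCC.CVC

The vowels are u, a, a — 3 nuclei, so 3 syllables.
/u…a/ gap (V1→V2): /sk/ is a licit onset in full, so it all attaches to the next syllable.
/a…a/ gap (V2→V3): cluster /spr/ — the longest permitted-onset suffix is /r/; onset = /r/, preceding coda = /sp/.
Syllabification: ku.skasp.ran.
Mapping each syllable to C/V: /ku/ → CV, /skasp/ → CCVCC, /ran/ → CVC.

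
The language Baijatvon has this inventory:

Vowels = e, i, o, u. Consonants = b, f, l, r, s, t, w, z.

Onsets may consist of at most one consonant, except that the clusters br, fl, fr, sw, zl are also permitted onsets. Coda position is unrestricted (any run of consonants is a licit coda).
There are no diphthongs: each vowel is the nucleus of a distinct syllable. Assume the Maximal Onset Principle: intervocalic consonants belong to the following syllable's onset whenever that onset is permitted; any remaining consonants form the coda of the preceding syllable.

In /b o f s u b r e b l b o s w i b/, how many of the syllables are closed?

The vowels are o, u, e, o, i — 5 nuclei, so 5 syllables.
Between /o/ (V1) and /u/ (V2): /fs/ splits as /f/ + /s/ (/s/ is the longest suffix that is a licit onset).
Between /u/ (V2) and /e/ (V3): /br/ is a licit onset in full, so it all attaches to the next syllable.
Between /e/ (V3) and /o/ (V4): /blb/; trying suffixes from longest down, /b/ is the first permitted one, so coda /bl/ | onset /b/.
Between /o/ (V4) and /i/ (V5): cluster /sw/ — /sw/ is itself a permitted onset, so the whole cluster goes right; preceding coda = ∅.
Result: bof.su.brebl.bo.swib.
Classifying each syllable: /bof/ (closed), /su/ (open), /brebl/ (closed), /bo/ (open), /swib/ (closed).
Closed syllables: 3.

3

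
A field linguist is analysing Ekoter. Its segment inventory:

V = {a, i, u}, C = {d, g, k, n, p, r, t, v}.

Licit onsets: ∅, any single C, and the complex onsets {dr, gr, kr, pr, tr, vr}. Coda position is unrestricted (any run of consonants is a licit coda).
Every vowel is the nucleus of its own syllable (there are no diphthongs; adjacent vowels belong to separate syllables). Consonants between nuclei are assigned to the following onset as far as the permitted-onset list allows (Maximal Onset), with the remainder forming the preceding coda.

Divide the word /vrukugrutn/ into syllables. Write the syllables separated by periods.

vru.ku.grutn

Vowels present: u, u, u; each is a nucleus, giving 3 syllables.
Between /u/ (V1) and /u/ (V2): /k/ → onset of the next syllable (single consonants are always licit onsets).
Between /u/ (V2) and /u/ (V3): /gr/ — entire cluster is a permitted onset → onset /gr/, coda ∅.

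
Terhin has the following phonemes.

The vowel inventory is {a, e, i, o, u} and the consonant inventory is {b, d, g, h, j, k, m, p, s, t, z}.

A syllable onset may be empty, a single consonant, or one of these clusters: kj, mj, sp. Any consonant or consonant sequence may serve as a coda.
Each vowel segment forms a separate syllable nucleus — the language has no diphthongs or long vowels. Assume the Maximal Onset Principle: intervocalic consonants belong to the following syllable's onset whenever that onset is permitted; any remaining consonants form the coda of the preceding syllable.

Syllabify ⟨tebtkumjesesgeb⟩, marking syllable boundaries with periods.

tebt.ku.mje.ses.geb

Nuclei (vowels): e, u, e, e, e → 5 syllables.
Between /e/ (V1) and /u/ (V2): /btk/ — longest licit onset from the right is /k/, leaving /bt/ as coda.
Between /u/ (V2) and /e/ (V3): /mj/ is a licit onset in full, so it all attaches to the next syllable.
Between /e/ (V3) and /e/ (V4): /s/ → onset of the next syllable (single consonants are always licit onsets).
Between /e/ (V4) and /e/ (V5): cluster /sg/ — the longest permitted-onset suffix is /g/; onset = /g/, preceding coda = /s/.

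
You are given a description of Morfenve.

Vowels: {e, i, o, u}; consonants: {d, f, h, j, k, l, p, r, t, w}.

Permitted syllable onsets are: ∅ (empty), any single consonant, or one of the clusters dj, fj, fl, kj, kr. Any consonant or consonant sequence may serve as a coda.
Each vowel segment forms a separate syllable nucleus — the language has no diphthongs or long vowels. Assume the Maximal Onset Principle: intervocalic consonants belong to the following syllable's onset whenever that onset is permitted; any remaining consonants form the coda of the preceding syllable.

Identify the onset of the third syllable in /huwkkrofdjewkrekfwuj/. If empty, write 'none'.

dj

The vowels are u, o, e, e, u — 5 nuclei, so 5 syllables.
Between /u/ (V1) and /o/ (V2): cluster /wkkr/ — the longest permitted-onset suffix is /kr/; onset = /kr/, preceding coda = /wk/.
Between /o/ (V2) and /e/ (V3): /fdj/; trying suffixes from longest down, /dj/ is the first permitted one, so coda /f/ | onset /dj/.
Between /e/ (V3) and /e/ (V4): /wkr/ splits as /w/ + /kr/ (/kr/ is the longest suffix that is a licit onset).
Between /e/ (V4) and /u/ (V5): /kfw/ — longest licit onset from the right is /w/, leaving /kf/ as coda.
Putting it together: huwk.krof.djew.krekf.wuj.
Syllable 3 is /djew/: onset /dj/, nucleus /e/, coda /w/.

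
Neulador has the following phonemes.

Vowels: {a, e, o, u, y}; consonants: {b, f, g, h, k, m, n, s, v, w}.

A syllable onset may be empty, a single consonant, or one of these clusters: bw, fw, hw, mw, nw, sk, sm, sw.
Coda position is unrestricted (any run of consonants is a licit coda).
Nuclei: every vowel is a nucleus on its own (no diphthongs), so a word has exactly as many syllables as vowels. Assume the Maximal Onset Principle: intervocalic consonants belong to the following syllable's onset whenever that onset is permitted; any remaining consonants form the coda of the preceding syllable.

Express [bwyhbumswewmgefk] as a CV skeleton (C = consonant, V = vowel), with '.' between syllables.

Vowels present: y, u, e, e; each is a nucleus, giving 4 syllables.
Between /y/ (V1) and /u/ (V2): cluster /hb/ — the longest permitted-onset suffix is /b/; onset = /b/, preceding coda = /h/.
Between /u/ (V2) and /e/ (V3): cluster /msw/ — the longest permitted-onset suffix is /sw/; onset = /sw/, preceding coda = /m/.
Between /e/ (V3) and /e/ (V4): cluster /wmg/ — the longest permitted-onset suffix is /g/; onset = /g/, preceding coda = /wm/.
So the parse is bwyh.bum.swewm.gefk.
Mapping each syllable to C/V: /bwyh/ → CCVC, /bum/ → CVC, /swewm/ → CCVCC, /gefk/ → CVCC.

CCVC.CVC.CCVCC.CVCC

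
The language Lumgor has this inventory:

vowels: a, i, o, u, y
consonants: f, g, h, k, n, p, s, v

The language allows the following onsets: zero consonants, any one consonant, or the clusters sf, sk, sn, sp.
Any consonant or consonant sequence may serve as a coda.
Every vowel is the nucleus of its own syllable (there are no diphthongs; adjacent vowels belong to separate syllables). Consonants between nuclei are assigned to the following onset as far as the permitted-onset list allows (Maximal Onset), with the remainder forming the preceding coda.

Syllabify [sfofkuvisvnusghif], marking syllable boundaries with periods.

sfof.ku.visv.nusg.hif

Nuclei (vowels): o, u, i, u, i → 5 syllables.
V1 /o/ – V2 /u/: /fk/ — longest licit onset from the right is /k/, leaving /f/ as coda.
V2 /u/ – V3 /i/: /v/ is a single consonant, so it becomes the next onset.
V3 /i/ – V4 /u/: /svn/ splits as /sv/ + /n/ (/n/ is the longest suffix that is a licit onset).
V4 /u/ – V5 /i/: /sgh/; trying suffixes from longest down, /h/ is the first permitted one, so coda /sg/ | onset /h/.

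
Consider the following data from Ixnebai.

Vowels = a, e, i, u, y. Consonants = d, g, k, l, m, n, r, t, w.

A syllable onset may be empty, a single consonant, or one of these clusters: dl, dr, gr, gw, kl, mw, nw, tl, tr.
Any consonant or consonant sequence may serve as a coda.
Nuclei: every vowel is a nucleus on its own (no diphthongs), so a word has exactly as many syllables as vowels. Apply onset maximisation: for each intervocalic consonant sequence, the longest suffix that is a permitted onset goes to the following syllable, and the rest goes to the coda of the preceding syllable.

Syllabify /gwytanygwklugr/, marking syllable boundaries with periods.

gwy.ta.nygw.klugr

Nuclei (vowels): y, a, y, u → 4 syllables.
Between /y/ (V1) and /a/ (V2): /t/ is a single consonant, so it becomes the next onset.
Between /a/ (V2) and /y/ (V3): /n/ is a single consonant, so it becomes the next onset.
Between /y/ (V3) and /u/ (V4): /gwkl/ splits as /gw/ + /kl/ (/kl/ is the longest suffix that is a licit onset).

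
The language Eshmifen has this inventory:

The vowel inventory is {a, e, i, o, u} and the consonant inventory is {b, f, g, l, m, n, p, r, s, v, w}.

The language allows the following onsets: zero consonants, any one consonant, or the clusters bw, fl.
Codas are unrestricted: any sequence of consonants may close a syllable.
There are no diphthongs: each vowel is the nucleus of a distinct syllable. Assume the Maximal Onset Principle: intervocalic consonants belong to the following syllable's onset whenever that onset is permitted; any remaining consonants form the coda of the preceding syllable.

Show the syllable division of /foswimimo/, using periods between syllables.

fos.wi.mi.mo

The vowels are o, i, i, o — 4 nuclei, so 4 syllables.
/o…i/ gap (V1→V2): /sw/ — longest licit onset from the right is /w/, leaving /s/ as coda.
/i…i/ gap (V2→V3): just /m/ — single C goes to the following onset.
/i…o/ gap (V3→V4): /m/ → onset of the next syllable (single consonants are always licit onsets).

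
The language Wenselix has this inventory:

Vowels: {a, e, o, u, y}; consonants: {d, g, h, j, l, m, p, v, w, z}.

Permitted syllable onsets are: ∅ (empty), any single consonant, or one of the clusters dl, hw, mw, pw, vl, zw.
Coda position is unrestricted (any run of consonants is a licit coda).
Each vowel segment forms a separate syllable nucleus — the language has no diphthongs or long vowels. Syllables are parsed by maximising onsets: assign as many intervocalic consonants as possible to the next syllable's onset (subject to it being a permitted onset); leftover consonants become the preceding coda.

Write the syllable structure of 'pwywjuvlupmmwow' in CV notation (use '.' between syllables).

CCVC.CV.CCVCC.CCVC

Vowels present: y, u, u, o; each is a nucleus, giving 4 syllables.
σ1/σ2 boundary: /wj/ splits as /w/ + /j/ (/j/ is the longest suffix that is a licit onset).
σ2/σ3 boundary: /vl/ — entire cluster is a permitted onset → onset /vl/, coda ∅.
σ3/σ4 boundary: /pmmw/ — longest licit onset from the right is /mw/, leaving /pm/ as coda.
Result: pwyw.ju.vlupm.mwow.
Mapping each syllable to C/V: /pwyw/ → CCVC, /ju/ → CV, /vlupm/ → CCVCC, /mwow/ → CCVC.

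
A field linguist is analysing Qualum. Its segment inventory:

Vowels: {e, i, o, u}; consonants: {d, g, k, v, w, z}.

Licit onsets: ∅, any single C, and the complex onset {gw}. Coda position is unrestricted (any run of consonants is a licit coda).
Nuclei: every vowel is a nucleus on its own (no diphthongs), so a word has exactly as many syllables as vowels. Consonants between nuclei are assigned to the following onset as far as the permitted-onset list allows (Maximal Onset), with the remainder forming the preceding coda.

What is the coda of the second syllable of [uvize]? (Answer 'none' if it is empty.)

none

Nuclei (vowels): u, i, e → 3 syllables.
V1 /u/ – V2 /i/: just /v/ — single C goes to the following onset.
V2 /i/ – V3 /e/: just /z/ — single C goes to the following onset.
Result: u.vi.ze.
Syllable 2 is /vi/: onset /v/, nucleus /i/, coda ∅.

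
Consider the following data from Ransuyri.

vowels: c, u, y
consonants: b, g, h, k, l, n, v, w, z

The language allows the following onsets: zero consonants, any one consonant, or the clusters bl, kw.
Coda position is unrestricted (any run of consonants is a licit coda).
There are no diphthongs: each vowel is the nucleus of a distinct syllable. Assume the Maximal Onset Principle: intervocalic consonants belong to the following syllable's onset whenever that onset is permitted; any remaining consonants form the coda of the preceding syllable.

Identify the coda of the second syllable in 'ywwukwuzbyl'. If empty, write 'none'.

none

The vowels are y, u, u, y — 4 nuclei, so 4 syllables.
σ1/σ2 boundary: /ww/; trying suffixes from longest down, /w/ is the first permitted one, so coda /w/ | onset /w/.
σ2/σ3 boundary: /kw/ — entire cluster is a permitted onset → onset /kw/, coda ∅.
σ3/σ4 boundary: /zb/ splits as /z/ + /b/ (/b/ is the longest suffix that is a licit onset).
Putting it together: yw.wu.kwuz.byl.
Syllable 2 is /wu/: onset /w/, nucleus /u/, coda ∅.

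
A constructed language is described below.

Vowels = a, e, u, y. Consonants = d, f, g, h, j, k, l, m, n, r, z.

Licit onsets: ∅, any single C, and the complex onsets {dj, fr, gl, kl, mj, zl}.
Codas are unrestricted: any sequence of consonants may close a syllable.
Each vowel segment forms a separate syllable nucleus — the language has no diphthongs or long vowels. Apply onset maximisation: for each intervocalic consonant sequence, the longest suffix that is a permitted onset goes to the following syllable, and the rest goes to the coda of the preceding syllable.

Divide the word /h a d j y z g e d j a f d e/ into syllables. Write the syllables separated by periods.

Vowels present: a, y, e, a, e; each is a nucleus, giving 5 syllables.
Between /a/ (V1) and /y/ (V2): cluster /dj/ — /dj/ is itself a permitted onset, so the whole cluster goes right; preceding coda = ∅.
Between /y/ (V2) and /e/ (V3): /zg/; trying suffixes from longest down, /g/ is the first permitted one, so coda /z/ | onset /g/.
Between /e/ (V3) and /a/ (V4): /dj/ — entire cluster is a permitted onset → onset /dj/, coda ∅.
Between /a/ (V4) and /e/ (V5): /fd/ splits as /f/ + /d/ (/d/ is the longest suffix that is a licit onset).

ha.djyz.ge.djaf.de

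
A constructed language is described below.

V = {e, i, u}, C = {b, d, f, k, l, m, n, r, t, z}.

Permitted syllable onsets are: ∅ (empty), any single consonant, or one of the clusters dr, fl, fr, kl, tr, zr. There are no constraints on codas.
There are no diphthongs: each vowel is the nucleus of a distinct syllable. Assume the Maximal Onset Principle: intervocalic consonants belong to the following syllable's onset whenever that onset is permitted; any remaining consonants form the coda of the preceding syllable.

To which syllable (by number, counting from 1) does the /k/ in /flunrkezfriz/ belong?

The vowels are u, e, i — 3 nuclei, so 3 syllables.
/u…e/ gap (V1→V2): /nrk/; trying suffixes from longest down, /k/ is the first permitted one, so coda /nr/ | onset /k/.
/e…i/ gap (V2→V3): /zfr/ — longest licit onset from the right is /fr/, leaving /z/ as coda.
So the parse is flunr.kez.friz.
The /k/ is in the onset of syllable 2 (/kez/).

2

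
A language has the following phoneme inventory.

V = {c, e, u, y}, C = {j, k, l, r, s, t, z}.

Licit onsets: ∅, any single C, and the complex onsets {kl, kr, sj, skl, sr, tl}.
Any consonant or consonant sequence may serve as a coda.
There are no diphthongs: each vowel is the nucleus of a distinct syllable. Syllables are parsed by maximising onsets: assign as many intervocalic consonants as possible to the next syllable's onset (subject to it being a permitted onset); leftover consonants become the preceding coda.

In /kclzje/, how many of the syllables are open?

The vowels are c, e — 2 nuclei, so 2 syllables.
/c…e/ gap (V1→V2): /lzj/ splits as /lz/ + /j/ (/j/ is the longest suffix that is a licit onset).
Putting it together: kclz.je.
Classifying each syllable: /kclz/ (closed), /je/ (open).
Open syllables: 1.

1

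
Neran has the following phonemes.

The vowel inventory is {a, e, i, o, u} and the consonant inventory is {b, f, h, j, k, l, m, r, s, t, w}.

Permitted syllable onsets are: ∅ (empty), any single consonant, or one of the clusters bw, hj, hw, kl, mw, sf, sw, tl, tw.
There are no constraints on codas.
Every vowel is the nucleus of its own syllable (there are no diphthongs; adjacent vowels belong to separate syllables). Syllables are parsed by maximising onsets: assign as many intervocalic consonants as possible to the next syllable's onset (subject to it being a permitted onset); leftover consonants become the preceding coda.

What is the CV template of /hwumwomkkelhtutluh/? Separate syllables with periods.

CCV.CCVCC.CVCC.CV.CCVC

Nuclei (vowels): u, o, e, u, u → 5 syllables.
V1 /u/ – V2 /o/: /mw/ is a licit onset in full, so it all attaches to the next syllable.
V2 /o/ – V3 /e/: /mkk/ splits as /mk/ + /k/ (/k/ is the longest suffix that is a licit onset).
V3 /e/ – V4 /u/: /lht/; trying suffixes from longest down, /t/ is the first permitted one, so coda /lh/ | onset /t/.
V4 /u/ – V5 /u/: cluster /tl/ — /tl/ is itself a permitted onset, so the whole cluster goes right; preceding coda = ∅.
Syllabification: hwu.mwomk.kelh.tu.tluh.
Mapping each syllable to C/V: /hwu/ → CCV, /mwomk/ → CCVCC, /kelh/ → CVCC, /tu/ → CV, /tluh/ → CCVC.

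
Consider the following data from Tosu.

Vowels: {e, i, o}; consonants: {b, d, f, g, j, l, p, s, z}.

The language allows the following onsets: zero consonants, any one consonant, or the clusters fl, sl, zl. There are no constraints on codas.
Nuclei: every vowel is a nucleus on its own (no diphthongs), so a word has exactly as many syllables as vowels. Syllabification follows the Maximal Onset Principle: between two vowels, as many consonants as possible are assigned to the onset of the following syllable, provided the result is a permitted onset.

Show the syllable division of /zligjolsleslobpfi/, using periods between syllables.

The vowels are i, o, e, o, i — 5 nuclei, so 5 syllables.
/i…o/ gap (V1→V2): /gj/; trying suffixes from longest down, /j/ is the first permitted one, so coda /g/ | onset /j/.
/o…e/ gap (V2→V3): /lsl/ splits as /l/ + /sl/ (/sl/ is the longest suffix that is a licit onset).
/e…o/ gap (V3→V4): /sl/ is a licit onset in full, so it all attaches to the next syllable.
/o…i/ gap (V4→V5): /bpf/ splits as /bp/ + /f/ (/f/ is the longest suffix that is a licit onset).

zlig.jol.sle.slobp.fi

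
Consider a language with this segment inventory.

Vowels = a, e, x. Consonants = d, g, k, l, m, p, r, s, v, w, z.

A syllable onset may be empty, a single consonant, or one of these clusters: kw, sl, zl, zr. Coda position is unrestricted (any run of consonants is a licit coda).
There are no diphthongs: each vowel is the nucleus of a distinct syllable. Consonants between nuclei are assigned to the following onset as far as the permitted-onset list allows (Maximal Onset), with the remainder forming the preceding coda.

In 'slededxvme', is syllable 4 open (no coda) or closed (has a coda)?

Vowels present: e, e, x, e; each is a nucleus, giving 4 syllables.
/e…e/ gap (V1→V2): /d/ → onset of the next syllable (single consonants are always licit onsets).
/e…x/ gap (V2→V3): just /d/ — single C goes to the following onset.
/x…e/ gap (V3→V4): /vm/; trying suffixes from longest down, /m/ is the first permitted one, so coda /v/ | onset /m/.
Result: sle.de.dxv.me.
Syllable 4 is /me/; it ends in its nucleus with no coda, so it is open.

open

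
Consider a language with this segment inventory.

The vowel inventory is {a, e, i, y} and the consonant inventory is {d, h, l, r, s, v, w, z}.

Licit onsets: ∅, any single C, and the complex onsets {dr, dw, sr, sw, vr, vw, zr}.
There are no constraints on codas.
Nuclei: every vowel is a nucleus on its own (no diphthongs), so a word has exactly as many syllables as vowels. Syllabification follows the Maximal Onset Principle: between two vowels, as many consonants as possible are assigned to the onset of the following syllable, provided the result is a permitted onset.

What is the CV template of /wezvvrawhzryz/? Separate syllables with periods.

Nuclei (vowels): e, a, y → 3 syllables.
σ1/σ2 boundary: cluster /zvvr/ — the longest permitted-onset suffix is /vr/; onset = /vr/, preceding coda = /zv/.
σ2/σ3 boundary: /whzr/ splits as /wh/ + /zr/ (/zr/ is the longest suffix that is a licit onset).
Syllabification: wezv.vrawh.zryz.
Mapping each syllable to C/V: /wezv/ → CVCC, /vrawh/ → CCVCC, /zryz/ → CCVC.

CVCC.CCVCC.CCVC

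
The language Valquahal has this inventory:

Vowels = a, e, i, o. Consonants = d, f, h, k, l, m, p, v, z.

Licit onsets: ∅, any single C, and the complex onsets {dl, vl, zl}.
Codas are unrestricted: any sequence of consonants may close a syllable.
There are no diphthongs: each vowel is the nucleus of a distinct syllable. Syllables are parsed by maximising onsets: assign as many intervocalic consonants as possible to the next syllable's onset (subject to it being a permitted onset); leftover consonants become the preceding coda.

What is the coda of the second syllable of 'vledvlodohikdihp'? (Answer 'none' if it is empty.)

The vowels are e, o, o, i, i — 5 nuclei, so 5 syllables.
Between /e/ (V1) and /o/ (V2): /dvl/ splits as /d/ + /vl/ (/vl/ is the longest suffix that is a licit onset).
Between /o/ (V2) and /o/ (V3): /d/ → onset of the next syllable (single consonants are always licit onsets).
Between /o/ (V3) and /i/ (V4): just /h/ — single C goes to the following onset.
Between /i/ (V4) and /i/ (V5): /kd/ splits as /k/ + /d/ (/d/ is the longest suffix that is a licit onset).
Putting it together: vled.vlo.do.hik.dihp.
Syllable 2 is /vlo/: onset /vl/, nucleus /o/, coda ∅.

none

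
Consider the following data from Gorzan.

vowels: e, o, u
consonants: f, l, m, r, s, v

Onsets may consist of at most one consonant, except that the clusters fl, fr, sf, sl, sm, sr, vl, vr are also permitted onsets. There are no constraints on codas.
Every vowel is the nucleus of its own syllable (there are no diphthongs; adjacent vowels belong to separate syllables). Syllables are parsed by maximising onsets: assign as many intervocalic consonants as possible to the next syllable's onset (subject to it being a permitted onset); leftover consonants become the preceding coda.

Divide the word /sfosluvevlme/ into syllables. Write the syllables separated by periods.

Nuclei (vowels): o, u, e, e → 4 syllables.
σ1/σ2 boundary: /sl/ is a licit onset in full, so it all attaches to the next syllable.
σ2/σ3 boundary: just /v/ — single C goes to the following onset.
σ3/σ4 boundary: /vlm/; trying suffixes from longest down, /m/ is the first permitted one, so coda /vl/ | onset /m/.

sfo.slu.vevl.me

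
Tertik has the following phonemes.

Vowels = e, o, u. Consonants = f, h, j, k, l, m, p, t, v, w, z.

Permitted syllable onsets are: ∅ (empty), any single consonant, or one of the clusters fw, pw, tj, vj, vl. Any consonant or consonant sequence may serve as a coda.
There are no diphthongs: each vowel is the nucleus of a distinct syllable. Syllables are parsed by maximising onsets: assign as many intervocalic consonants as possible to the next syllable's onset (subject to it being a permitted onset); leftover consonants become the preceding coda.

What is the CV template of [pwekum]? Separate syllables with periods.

CCV.CVC

The vowels are e, u — 2 nuclei, so 2 syllables.
/e…u/ gap (V1→V2): /k/ → onset of the next syllable (single consonants are always licit onsets).
Putting it together: pwe.kum.
Mapping each syllable to C/V: /pwe/ → CCV, /kum/ → CVC.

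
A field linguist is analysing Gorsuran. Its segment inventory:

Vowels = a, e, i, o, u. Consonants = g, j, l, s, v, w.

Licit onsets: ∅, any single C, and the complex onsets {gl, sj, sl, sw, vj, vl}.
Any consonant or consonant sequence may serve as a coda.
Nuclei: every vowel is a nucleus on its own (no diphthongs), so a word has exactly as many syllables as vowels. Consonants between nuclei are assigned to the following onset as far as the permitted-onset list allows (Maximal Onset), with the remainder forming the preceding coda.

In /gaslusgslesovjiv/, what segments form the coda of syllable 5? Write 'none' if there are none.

The vowels are a, u, e, o, i — 5 nuclei, so 5 syllables.
Between /a/ (V1) and /u/ (V2): cluster /sl/ — /sl/ is itself a permitted onset, so the whole cluster goes right; preceding coda = ∅.
Between /u/ (V2) and /e/ (V3): cluster /sgsl/ — the longest permitted-onset suffix is /sl/; onset = /sl/, preceding coda = /sg/.
Between /e/ (V3) and /o/ (V4): /s/ → onset of the next syllable (single consonants are always licit onsets).
Between /o/ (V4) and /i/ (V5): /vj/ — entire cluster is a permitted onset → onset /vj/, coda ∅.
Syllabification: ga.slusg.sle.so.vjiv.
Syllable 5 is /vjiv/: onset /vj/, nucleus /i/, coda /v/.

v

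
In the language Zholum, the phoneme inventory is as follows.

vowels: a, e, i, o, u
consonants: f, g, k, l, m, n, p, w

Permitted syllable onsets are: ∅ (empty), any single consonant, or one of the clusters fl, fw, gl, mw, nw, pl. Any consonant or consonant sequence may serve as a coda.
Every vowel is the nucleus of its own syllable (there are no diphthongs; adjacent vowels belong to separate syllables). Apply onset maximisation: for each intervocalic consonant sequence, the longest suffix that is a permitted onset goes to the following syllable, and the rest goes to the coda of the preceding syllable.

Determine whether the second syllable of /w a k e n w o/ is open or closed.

The vowels are a, e, o — 3 nuclei, so 3 syllables.
V1 /a/ – V2 /e/: /k/ → onset of the next syllable (single consonants are always licit onsets).
V2 /e/ – V3 /o/: /nw/ — entire cluster is a permitted onset → onset /nw/, coda ∅.
Putting it together: wa.ke.nwo.
Syllable 2 is /ke/; it ends in its nucleus with no coda, so it is open.

open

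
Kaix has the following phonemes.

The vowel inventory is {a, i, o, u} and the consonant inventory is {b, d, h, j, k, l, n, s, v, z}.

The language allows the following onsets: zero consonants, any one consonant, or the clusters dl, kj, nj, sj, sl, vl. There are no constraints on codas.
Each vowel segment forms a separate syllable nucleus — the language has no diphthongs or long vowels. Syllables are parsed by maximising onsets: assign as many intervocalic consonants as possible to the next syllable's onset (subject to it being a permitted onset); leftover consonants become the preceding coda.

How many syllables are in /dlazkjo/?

2

The vowels are a, o — 2 nuclei, so 2 syllables.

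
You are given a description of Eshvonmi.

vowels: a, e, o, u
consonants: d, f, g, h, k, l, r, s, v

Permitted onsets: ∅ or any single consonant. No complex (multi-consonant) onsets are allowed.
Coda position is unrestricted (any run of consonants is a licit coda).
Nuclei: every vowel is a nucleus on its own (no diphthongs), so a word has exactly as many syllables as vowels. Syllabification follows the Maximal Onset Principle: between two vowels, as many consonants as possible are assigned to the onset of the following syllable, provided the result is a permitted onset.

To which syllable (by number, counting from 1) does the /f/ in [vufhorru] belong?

Nuclei (vowels): u, o, u → 3 syllables.
/u…o/ gap (V1→V2): /fh/; trying suffixes from longest down, /h/ is the first permitted one, so coda /f/ | onset /h/.
/o…u/ gap (V2→V3): /rr/ splits as /r/ + /r/ (/r/ is the longest suffix that is a licit onset).
Syllabification: vuf.hor.ru.
The /f/ is in the coda of syllable 1 (/vuf/).

1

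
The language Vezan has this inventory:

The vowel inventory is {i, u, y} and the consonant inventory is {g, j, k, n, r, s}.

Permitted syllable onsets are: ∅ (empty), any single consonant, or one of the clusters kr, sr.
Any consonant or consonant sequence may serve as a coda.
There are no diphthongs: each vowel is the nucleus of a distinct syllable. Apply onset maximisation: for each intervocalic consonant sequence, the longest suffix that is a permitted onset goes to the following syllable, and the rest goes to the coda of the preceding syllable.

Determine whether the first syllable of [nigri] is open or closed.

closed

Nuclei (vowels): i, i → 2 syllables.
Between /i/ (V1) and /i/ (V2): /gr/; trying suffixes from longest down, /r/ is the first permitted one, so coda /g/ | onset /r/.
So the parse is nig.ri.
Syllable 1 is /nig/ with coda /g/, so it is closed.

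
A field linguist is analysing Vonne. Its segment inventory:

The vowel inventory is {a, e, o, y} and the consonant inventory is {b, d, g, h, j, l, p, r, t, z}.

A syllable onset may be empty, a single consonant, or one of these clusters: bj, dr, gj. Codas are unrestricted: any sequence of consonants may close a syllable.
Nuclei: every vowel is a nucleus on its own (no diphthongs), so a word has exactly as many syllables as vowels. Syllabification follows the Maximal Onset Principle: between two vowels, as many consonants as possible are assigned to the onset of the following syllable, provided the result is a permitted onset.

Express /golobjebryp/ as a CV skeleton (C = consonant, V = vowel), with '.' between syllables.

CV.CV.CCVC.CVC

Vowels present: o, o, e, y; each is a nucleus, giving 4 syllables.
Between /o/ (V1) and /o/ (V2): /l/ → onset of the next syllable (single consonants are always licit onsets).
Between /o/ (V2) and /e/ (V3): /bj/ is a licit onset in full, so it all attaches to the next syllable.
Between /e/ (V3) and /y/ (V4): /br/ splits as /b/ + /r/ (/r/ is the longest suffix that is a licit onset).
So the parse is go.lo.bjeb.ryp.
Mapping each syllable to C/V: /go/ → CV, /lo/ → CV, /bjeb/ → CCVC, /ryp/ → CVC.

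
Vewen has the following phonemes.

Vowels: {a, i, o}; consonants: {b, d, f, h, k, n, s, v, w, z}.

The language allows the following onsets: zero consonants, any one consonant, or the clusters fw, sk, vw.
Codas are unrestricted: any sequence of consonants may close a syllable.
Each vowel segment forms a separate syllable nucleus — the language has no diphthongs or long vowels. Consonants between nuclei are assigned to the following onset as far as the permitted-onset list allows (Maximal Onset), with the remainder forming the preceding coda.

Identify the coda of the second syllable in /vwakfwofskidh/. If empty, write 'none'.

f

Vowels present: a, o, i; each is a nucleus, giving 3 syllables.
/a…o/ gap (V1→V2): cluster /kfw/ — the longest permitted-onset suffix is /fw/; onset = /fw/, preceding coda = /k/.
/o…i/ gap (V2→V3): /fsk/ — longest licit onset from the right is /sk/, leaving /f/ as coda.
Putting it together: vwak.fwof.skidh.
Syllable 2 is /fwof/: onset /fw/, nucleus /o/, coda /f/.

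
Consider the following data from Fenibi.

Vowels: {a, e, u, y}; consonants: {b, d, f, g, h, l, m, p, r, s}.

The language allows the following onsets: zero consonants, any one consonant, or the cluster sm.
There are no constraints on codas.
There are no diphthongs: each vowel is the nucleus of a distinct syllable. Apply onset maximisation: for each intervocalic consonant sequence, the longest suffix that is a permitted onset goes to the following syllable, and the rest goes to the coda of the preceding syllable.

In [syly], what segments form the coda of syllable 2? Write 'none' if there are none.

Vowels present: y, y; each is a nucleus, giving 2 syllables.
/y…y/ gap (V1→V2): /l/ is a single consonant, so it becomes the next onset.
Result: sy.ly.
Syllable 2 is /ly/: onset /l/, nucleus /y/, coda ∅.

none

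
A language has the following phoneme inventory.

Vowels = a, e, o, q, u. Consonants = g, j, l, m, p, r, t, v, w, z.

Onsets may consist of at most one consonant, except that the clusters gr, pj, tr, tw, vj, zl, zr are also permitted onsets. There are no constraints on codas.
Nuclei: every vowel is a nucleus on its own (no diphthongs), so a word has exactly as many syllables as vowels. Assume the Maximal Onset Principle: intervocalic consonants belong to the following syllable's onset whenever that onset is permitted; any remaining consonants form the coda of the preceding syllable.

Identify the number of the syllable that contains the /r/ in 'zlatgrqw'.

Nuclei (vowels): a, q → 2 syllables.
V1 /a/ – V2 /q/: cluster /tgr/ — the longest permitted-onset suffix is /gr/; onset = /gr/, preceding coda = /t/.
Result: zlat.grqw.
The /r/ is in the onset of syllable 2 (/grqw/).

2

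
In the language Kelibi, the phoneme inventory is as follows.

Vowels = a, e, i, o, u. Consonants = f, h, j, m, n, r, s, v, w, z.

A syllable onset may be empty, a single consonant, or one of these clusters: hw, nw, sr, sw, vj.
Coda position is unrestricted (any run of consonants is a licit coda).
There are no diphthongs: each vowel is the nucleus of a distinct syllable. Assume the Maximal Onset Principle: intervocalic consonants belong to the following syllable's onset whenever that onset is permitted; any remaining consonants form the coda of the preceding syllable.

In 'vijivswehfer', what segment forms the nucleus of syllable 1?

Vowels present: i, i, e, e; each is a nucleus, giving 4 syllables.
The first nucleus (vowel 1 from the left) is /i/.

i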